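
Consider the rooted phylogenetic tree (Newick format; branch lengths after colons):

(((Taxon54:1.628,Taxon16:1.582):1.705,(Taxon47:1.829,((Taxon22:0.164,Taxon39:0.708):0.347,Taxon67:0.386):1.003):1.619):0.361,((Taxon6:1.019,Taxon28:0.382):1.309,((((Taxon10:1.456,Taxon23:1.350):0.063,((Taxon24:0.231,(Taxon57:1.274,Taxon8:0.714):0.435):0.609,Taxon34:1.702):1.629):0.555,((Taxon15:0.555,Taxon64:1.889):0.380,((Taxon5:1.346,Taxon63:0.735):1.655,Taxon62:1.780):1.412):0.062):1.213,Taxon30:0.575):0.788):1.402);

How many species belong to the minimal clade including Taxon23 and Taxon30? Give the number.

12

The MRCA of Taxon23 and Taxon30 is the node subtending ((((Taxon10,Taxon23),((Taxon24,(Taxon57,Taxon8)),Taxon34)),((Taxon15,Taxon64),((Taxon5,Taxon63),Taxon62))),Taxon30).
That clade contains 12 terminal taxa: Taxon10, Taxon15, Taxon23, Taxon24, Taxon30, Taxon34, Taxon5, Taxon57, Taxon62, Taxon63, Taxon64, Taxon8.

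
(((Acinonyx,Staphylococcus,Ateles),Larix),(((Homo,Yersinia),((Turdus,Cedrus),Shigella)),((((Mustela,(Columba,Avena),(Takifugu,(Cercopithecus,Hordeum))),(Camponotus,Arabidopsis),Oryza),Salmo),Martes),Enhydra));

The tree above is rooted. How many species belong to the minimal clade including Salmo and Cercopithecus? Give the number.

The MRCA of Salmo and Cercopithecus is the node subtending (((Mustela,(Columba,Avena),(Takifugu,(Cercopithecus,Hordeum))),(Camponotus,Arabidopsis),Oryza),Salmo).
That clade contains 10 terminal taxa: Arabidopsis, Avena, Camponotus, Cercopithecus, Columba, Hordeum, Mustela, Oryza, Salmo, Takifugu.

10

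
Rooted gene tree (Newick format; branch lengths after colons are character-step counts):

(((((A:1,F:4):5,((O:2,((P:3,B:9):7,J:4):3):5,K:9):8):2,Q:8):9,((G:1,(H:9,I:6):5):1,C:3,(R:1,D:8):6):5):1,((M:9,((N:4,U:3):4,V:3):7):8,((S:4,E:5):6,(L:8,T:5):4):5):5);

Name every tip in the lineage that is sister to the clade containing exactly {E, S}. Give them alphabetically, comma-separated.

L, T

The clade containing exactly {E, S} attaches to the tree at the node subtending ((S,E),(L,T)).
The other lineage descending from that same node — the sister group — is (L,T); its 2 tips in alphabetical order are the answer.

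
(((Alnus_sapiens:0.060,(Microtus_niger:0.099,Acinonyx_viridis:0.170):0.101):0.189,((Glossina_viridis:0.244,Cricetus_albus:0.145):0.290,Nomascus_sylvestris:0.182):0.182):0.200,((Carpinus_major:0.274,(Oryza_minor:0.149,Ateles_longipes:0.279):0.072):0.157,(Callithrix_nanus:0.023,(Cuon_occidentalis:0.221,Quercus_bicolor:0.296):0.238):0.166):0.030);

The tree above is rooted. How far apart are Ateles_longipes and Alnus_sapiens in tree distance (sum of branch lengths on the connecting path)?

0.987

The path runs Ateles_longipes → … → MRCA → … → Alnus_sapiens; the MRCA is the root of the tree.
Branch lengths along that path: 0.279 + 0.072 + 0.157 + 0.030 + 0.200 + 0.189 + 0.060 = 0.987.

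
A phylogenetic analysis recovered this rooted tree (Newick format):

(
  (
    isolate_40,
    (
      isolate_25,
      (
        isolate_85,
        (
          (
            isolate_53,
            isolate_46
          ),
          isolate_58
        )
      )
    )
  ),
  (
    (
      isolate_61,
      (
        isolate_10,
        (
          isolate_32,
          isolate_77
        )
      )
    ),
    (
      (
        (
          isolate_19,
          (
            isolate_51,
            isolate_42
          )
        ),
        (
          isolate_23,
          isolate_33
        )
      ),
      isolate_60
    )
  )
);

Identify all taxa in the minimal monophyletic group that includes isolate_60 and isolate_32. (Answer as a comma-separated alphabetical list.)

Tracing isolate_60: it sits inside (((isolate_19,(isolate_51,isolate_42)),(isolate_23,isolate_33)),isolate_60).
Tracing isolate_32: it sits inside (isolate_32,isolate_77).
The smallest clade enclosing both is ((isolate_61,(isolate_10,(isolate_32,isolate_77))),(((isolate_19,(isolate_51,isolate_42)),(isolate_23,isolate_33)),isolate_60)); the answer is its 10 terminal taxa in alphabetical order.

isolate_10, isolate_19, isolate_23, isolate_32, isolate_33, isolate_42, isolate_51, isolate_60, isolate_61, isolate_77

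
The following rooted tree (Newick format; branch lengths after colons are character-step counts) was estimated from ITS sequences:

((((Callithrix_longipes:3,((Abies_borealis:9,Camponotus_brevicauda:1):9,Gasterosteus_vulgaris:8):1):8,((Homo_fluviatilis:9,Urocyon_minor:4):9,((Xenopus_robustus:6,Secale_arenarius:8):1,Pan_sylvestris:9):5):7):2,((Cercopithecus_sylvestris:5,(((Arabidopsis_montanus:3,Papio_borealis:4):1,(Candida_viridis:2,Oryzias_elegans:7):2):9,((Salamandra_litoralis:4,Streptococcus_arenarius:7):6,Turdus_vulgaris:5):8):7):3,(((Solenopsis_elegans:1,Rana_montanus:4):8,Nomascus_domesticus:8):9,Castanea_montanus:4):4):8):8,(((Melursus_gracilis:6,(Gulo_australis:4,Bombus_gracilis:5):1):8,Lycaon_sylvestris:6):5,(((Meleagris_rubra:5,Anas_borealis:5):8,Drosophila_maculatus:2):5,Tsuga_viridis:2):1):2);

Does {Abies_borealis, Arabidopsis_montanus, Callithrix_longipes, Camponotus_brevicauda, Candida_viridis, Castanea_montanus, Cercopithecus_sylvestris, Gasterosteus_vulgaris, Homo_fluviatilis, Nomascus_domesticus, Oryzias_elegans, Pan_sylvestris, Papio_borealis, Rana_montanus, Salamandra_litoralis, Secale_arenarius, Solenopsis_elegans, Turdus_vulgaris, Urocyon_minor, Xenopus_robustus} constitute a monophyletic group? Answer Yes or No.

No

The MRCA of the listed taxa subtends (((Callithrix_longipes,((Abies_borealis,Camponotus_brevicauda),Gasterosteus_vulgaris)),((Homo_fluviatilis,Urocyon_minor),((Xenopus_robustus,Secale_arenarius),Pan_sylvestris))),((Cercopithecus_sylvestris,(((Arabidopsis_montanus,Papio_borealis),(Candida_viridis,Oryzias_elegans)),((Salamandra_litoralis,Streptococcus_arenarius),Turdus_vulgaris))),(((Solenopsis_elegans,Rana_montanus),Nomascus_domesticus),Castanea_montanus))).
That clade also contains Streptococcus_arenarius, which is not in the proposed group, so the group is not monophyletic.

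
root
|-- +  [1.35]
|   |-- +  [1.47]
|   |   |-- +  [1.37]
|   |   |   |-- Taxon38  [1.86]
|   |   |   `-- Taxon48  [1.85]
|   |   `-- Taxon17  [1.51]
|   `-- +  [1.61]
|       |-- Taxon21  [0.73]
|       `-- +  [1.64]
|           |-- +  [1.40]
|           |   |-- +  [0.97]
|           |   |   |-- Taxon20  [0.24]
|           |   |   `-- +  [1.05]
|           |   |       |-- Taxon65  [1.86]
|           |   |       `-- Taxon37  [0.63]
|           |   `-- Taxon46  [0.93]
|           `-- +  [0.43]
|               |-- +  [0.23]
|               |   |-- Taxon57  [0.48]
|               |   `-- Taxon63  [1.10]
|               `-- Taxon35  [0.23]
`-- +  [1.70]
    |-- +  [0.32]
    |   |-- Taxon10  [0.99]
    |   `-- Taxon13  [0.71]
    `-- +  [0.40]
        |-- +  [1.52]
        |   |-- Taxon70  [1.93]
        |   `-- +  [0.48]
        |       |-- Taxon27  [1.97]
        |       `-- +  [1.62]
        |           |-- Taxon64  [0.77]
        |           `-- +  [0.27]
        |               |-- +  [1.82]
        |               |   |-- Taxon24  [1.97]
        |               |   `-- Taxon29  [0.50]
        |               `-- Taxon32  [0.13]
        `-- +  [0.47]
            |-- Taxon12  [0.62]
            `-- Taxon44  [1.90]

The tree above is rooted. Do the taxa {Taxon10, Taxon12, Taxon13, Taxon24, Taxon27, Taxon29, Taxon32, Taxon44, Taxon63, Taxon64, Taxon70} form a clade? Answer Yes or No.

The MRCA of the listed taxa is the root, so the smallest clade containing them is the whole tree.
That clade also contains Taxon17, Taxon20, Taxon21, Taxon35, Taxon37, Taxon38, Taxon46, Taxon48, Taxon57, Taxon65, which are not in the proposed group, so the group is not monophyletic.

No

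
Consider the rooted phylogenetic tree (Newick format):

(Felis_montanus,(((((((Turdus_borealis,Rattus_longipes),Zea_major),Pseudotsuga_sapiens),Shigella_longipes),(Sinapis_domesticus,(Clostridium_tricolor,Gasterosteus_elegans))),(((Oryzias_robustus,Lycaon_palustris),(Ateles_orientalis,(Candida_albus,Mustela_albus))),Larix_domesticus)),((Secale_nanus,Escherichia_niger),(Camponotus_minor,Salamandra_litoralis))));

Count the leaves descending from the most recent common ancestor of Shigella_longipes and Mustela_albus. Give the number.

14

The MRCA of Shigella_longipes and Mustela_albus is the node subtending ((((((Turdus_borealis,Rattus_longipes),Zea_major),Pseudotsuga_sapiens),Shigella_longipes),(Sinapis_domesticus,(Clostridium_tricolor,Gasterosteus_elegans))),(((Oryzias_robustus,Lycaon_palustris),(Ateles_orientalis,(Candida_albus,Mustela_albus))),Larix_domesticus)).
That clade contains 14 terminal taxa: Ateles_orientalis, Candida_albus, Clostridium_tricolor, Gasterosteus_elegans, Larix_domesticus, Lycaon_palustris, Mustela_albus, Oryzias_robustus, Pseudotsuga_sapiens, Rattus_longipes, Shigella_longipes, Sinapis_domesticus, Turdus_borealis, Zea_major.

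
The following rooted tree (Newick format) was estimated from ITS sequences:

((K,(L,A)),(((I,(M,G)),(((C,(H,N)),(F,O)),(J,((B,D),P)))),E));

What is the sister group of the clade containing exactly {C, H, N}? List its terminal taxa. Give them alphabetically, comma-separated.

F, O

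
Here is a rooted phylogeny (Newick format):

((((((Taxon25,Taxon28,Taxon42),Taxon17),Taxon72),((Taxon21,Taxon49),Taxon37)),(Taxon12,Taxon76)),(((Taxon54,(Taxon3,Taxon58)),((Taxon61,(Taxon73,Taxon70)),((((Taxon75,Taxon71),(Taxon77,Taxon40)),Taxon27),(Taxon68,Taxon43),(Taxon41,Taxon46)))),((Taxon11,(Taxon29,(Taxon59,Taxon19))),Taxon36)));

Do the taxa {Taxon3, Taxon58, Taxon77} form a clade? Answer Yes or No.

No

The MRCA of the listed taxa subtends ((Taxon54,(Taxon3,Taxon58)),((Taxon61,(Taxon73,Taxon70)),((((Taxon75,Taxon71),(Taxon77,Taxon40)),Taxon27),(Taxon68,Taxon43),(Taxon41,Taxon46)))).
That clade also contains Taxon27, Taxon40, Taxon41, Taxon43, Taxon46, Taxon54, Taxon61, Taxon68, Taxon70, Taxon71, Taxon73, Taxon75, which are not in the proposed group, so the group is not monophyletic.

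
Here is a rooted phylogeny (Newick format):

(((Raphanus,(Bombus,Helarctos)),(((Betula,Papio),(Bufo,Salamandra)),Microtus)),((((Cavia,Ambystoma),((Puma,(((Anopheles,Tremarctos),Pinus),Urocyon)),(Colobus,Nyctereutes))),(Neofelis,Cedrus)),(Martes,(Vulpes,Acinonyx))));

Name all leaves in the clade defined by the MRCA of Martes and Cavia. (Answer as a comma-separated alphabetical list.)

Acinonyx, Ambystoma, Anopheles, Cavia, Cedrus, Colobus, Martes, Neofelis, Nyctereutes, Pinus, Puma, Tremarctos, Urocyon, Vulpes

Tracing Martes: it sits inside (Martes,(Vulpes,Acinonyx)).
Tracing Cavia: it sits inside (Cavia,Ambystoma).
The smallest clade enclosing both is ((((Cavia,Ambystoma),((Puma,(((Anopheles,Tremarctos),Pinus),Urocyon)),(Colobus,Nyctereutes))),(Neofelis,Cedrus)),(Martes,(Vulpes,Acinonyx))); the answer is its 14 terminal taxa in alphabetical order.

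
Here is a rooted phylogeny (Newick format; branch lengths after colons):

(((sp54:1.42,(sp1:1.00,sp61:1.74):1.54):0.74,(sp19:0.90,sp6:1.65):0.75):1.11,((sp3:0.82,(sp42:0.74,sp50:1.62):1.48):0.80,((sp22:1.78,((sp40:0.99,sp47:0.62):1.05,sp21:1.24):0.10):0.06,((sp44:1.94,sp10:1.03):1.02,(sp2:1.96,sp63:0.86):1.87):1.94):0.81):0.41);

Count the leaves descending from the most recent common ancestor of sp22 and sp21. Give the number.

The MRCA of sp22 and sp21 is the node subtending (sp22,((sp40,sp47),sp21)).
That clade contains 4 terminal taxa: sp21, sp22, sp40, sp47.

4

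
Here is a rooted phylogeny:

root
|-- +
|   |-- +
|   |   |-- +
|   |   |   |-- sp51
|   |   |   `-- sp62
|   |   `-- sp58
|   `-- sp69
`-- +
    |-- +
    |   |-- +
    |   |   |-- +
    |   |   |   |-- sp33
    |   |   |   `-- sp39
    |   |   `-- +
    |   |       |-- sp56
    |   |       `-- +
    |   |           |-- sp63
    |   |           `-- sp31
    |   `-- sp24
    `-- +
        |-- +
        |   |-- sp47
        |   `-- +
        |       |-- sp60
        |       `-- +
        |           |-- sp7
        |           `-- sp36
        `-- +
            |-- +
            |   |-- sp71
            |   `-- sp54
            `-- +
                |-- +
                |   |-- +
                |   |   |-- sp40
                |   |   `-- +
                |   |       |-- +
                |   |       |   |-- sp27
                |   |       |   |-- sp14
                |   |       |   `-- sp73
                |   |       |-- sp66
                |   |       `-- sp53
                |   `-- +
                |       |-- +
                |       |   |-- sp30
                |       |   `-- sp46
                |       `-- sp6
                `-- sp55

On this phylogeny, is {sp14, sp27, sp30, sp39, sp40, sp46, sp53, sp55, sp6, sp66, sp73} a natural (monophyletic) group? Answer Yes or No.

The MRCA of the listed taxa subtends ((((sp33,sp39),(sp56,(sp63,sp31))),sp24),((sp47,(sp60,(sp7,sp36))),((sp71,sp54),(((sp40,((sp27,sp14,sp73),sp66,sp53)),((sp30,sp46),sp6)),sp55)))).
That clade also contains sp24, sp31, sp33, sp36, sp47, sp54, sp56, sp60, sp63, sp7, sp71, which are not in the proposed group, so the group is not monophyletic.

No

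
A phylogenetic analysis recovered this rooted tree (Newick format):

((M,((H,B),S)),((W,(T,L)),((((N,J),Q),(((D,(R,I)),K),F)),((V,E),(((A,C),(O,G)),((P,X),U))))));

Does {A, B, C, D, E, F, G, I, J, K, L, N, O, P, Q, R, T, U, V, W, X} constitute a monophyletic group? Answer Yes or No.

No

The MRCA of the listed taxa is the root, so the smallest clade containing them is the whole tree.
That clade also contains H, M, S, which are not in the proposed group, so the group is not monophyletic.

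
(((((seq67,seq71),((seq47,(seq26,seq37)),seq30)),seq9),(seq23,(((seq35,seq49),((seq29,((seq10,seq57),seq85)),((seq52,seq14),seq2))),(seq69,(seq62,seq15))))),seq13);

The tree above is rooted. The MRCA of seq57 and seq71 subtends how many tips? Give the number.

The MRCA of seq57 and seq71 is the node subtending ((((seq67,seq71),((seq47,(seq26,seq37)),seq30)),seq9),(seq23,(((seq35,seq49),((seq29,((seq10,seq57),seq85)),((seq52,seq14),seq2))),(seq69,(seq62,seq15))))).
That clade contains 20 terminal taxa: seq10, seq14, seq15, seq2, seq23, seq26, seq29, seq30, seq35, seq37, seq47, seq49, seq52, seq57, seq62, seq67, seq69, seq71, seq85, seq9.

20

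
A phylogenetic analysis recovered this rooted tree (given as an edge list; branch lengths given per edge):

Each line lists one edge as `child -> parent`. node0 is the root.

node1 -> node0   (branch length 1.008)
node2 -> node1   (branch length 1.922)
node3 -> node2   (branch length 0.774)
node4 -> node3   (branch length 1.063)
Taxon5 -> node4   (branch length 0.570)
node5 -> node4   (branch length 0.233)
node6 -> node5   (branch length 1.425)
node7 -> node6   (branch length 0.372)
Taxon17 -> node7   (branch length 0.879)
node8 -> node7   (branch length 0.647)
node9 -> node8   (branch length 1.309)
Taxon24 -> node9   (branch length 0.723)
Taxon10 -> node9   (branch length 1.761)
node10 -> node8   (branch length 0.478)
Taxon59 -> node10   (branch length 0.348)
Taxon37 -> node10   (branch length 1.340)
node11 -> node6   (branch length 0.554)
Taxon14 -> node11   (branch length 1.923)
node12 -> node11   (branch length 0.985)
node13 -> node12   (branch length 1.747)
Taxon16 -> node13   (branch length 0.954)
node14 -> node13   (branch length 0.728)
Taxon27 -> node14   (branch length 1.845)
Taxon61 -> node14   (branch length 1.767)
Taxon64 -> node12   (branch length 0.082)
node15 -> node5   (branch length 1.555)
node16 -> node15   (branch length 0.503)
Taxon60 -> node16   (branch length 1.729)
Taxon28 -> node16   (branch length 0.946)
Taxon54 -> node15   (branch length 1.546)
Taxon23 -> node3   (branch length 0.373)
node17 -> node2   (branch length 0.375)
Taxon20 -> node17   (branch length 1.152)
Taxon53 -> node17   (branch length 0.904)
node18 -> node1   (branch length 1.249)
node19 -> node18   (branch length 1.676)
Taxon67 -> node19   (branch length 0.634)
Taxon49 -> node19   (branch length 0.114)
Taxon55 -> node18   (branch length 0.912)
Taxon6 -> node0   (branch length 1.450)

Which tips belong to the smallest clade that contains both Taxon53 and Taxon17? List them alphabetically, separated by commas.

Taxon10, Taxon14, Taxon16, Taxon17, Taxon20, Taxon23, Taxon24, Taxon27, Taxon28, Taxon37, Taxon5, Taxon53, Taxon54, Taxon59, Taxon60, Taxon61, Taxon64

Tracing Taxon53: it sits inside (Taxon20,Taxon53).
Tracing Taxon17: it sits inside (Taxon17,((Taxon24,Taxon10),(Taxon59,Taxon37))).
The smallest clade enclosing both is (((Taxon5,(((Taxon17,((Taxon24,Taxon10),(Taxon59,Taxon37))),(Taxon14,((Taxon16,(Taxon27,Taxon61)),Taxon64))),((Taxon60,Taxon28),Taxon54))),Taxon23),(Taxon20,Taxon53)); the answer is its 17 terminal taxa in alphabetical order.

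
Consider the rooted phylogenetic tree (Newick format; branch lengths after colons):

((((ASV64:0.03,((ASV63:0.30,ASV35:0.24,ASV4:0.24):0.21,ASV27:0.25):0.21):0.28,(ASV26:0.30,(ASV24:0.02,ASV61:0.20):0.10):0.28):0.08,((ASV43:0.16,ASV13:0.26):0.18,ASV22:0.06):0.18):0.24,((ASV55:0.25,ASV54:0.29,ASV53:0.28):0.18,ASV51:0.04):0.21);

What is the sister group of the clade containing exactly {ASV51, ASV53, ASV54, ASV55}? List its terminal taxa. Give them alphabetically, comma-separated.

ASV13, ASV22, ASV24, ASV26, ASV27, ASV35, ASV4, ASV43, ASV61, ASV63, ASV64

The clade containing exactly {ASV51, ASV53, ASV54, ASV55} attaches directly to the root of the tree.
The other lineage descending from that same node — the sister group — is (((ASV64,((ASV63,ASV35,ASV4),ASV27)),(ASV26,(ASV24,ASV61))),((ASV43,ASV13),ASV22)); its 11 tips in alphabetical order are the answer.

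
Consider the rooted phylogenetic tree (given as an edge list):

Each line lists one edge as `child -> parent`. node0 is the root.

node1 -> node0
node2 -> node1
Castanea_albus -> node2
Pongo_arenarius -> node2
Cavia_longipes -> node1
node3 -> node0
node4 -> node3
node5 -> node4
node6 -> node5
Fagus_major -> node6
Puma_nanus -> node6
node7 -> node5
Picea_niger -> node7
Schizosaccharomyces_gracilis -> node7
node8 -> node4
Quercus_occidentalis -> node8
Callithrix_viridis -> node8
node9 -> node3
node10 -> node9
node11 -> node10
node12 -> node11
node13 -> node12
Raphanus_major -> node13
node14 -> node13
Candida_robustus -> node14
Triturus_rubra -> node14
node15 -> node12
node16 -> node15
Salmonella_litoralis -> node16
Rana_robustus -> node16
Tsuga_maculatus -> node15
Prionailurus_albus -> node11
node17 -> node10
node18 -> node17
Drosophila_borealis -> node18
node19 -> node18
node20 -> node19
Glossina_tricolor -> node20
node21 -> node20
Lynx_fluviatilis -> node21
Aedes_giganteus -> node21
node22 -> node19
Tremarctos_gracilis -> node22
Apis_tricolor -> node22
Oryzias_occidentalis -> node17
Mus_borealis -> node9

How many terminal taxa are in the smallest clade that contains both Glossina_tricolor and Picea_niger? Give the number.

21

The MRCA of Glossina_tricolor and Picea_niger is the node subtending ((((Fagus_major,Puma_nanus),(Picea_niger,Schizosaccharomyces_gracilis)),(Quercus_occidentalis,Callithrix_viridis)),(((((Raphanus_major,(Candida_robustus,Triturus_rubra)),((Salmonella_litoralis,Rana_robustus),Tsuga_maculatus)),Prionailurus_albus),((Drosophila_borealis,((Glossina_tricolor,(Lynx_fluviatilis,Aedes_giganteus)),(Tremarctos_gracilis,Apis_tricolor))),Oryzias_occidentalis)),Mus_borealis)).
That clade contains 21 terminal taxa: Aedes_giganteus, Apis_tricolor, Callithrix_viridis, Candida_robustus, Drosophila_borealis, Fagus_major, Glossina_tricolor, Lynx_fluviatilis, Mus_borealis, Oryzias_occidentalis, Picea_niger, Prionailurus_albus, Puma_nanus, Quercus_occidentalis, Rana_robustus, Raphanus_major, Salmonella_litoralis, Schizosaccharomyces_gracilis, Tremarctos_gracilis, Triturus_rubra, Tsuga_maculatus.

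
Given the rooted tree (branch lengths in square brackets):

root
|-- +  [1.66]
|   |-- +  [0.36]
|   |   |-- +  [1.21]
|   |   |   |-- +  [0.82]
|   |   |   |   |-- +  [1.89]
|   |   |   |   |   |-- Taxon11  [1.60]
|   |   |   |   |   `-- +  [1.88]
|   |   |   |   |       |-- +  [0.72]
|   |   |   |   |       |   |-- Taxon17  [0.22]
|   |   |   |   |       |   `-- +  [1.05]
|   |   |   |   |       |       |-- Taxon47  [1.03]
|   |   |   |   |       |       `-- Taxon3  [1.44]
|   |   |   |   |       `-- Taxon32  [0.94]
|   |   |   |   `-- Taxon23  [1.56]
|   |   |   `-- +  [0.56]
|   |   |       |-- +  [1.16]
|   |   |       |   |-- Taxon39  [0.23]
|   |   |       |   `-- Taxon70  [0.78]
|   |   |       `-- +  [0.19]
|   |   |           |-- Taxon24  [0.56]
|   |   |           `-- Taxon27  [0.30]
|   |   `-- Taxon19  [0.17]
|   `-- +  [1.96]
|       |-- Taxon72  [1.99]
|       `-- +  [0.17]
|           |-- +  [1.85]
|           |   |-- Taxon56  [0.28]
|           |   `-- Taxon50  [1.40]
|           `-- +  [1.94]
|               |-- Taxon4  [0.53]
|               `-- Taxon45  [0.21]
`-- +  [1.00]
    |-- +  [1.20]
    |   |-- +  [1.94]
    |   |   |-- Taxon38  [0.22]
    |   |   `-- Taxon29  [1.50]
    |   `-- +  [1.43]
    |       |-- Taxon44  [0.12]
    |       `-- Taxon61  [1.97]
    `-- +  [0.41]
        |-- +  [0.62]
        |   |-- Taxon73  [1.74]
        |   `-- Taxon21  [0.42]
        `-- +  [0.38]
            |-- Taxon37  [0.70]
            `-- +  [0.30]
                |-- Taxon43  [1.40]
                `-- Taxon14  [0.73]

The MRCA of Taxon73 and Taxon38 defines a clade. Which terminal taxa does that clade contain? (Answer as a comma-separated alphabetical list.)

Taxon14, Taxon21, Taxon29, Taxon37, Taxon38, Taxon43, Taxon44, Taxon61, Taxon73

Tracing Taxon73: it sits inside (Taxon73,Taxon21).
Tracing Taxon38: it sits inside (Taxon38,Taxon29).
The smallest clade enclosing both is (((Taxon38,Taxon29),(Taxon44,Taxon61)),((Taxon73,Taxon21),(Taxon37,(Taxon43,Taxon14)))); the answer is its 9 terminal taxa in alphabetical order.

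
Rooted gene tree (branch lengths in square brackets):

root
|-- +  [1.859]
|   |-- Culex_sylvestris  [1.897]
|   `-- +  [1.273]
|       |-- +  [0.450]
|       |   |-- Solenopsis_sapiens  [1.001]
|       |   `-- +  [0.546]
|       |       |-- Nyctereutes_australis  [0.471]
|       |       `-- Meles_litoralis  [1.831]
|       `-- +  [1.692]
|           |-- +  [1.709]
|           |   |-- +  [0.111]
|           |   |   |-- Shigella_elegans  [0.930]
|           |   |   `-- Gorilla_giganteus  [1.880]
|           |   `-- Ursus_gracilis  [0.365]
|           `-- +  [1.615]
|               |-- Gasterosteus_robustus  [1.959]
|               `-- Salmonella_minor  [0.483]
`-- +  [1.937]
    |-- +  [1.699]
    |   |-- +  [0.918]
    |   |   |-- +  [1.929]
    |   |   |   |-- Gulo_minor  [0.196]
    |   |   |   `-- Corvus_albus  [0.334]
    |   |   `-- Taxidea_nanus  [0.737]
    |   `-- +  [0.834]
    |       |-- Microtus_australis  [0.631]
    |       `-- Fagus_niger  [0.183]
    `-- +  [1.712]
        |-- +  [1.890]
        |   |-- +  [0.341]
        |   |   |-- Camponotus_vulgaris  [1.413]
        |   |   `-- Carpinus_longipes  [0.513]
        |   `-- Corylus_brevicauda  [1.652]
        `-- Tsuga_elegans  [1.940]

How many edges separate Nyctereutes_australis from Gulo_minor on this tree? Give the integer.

The MRCA of Nyctereutes_australis and Gulo_minor is the root of the tree.
From Nyctereutes_australis up to that node: 5 branches. From Gulo_minor up to the same node: 5 branches. Total: 5 + 5 = 10.

10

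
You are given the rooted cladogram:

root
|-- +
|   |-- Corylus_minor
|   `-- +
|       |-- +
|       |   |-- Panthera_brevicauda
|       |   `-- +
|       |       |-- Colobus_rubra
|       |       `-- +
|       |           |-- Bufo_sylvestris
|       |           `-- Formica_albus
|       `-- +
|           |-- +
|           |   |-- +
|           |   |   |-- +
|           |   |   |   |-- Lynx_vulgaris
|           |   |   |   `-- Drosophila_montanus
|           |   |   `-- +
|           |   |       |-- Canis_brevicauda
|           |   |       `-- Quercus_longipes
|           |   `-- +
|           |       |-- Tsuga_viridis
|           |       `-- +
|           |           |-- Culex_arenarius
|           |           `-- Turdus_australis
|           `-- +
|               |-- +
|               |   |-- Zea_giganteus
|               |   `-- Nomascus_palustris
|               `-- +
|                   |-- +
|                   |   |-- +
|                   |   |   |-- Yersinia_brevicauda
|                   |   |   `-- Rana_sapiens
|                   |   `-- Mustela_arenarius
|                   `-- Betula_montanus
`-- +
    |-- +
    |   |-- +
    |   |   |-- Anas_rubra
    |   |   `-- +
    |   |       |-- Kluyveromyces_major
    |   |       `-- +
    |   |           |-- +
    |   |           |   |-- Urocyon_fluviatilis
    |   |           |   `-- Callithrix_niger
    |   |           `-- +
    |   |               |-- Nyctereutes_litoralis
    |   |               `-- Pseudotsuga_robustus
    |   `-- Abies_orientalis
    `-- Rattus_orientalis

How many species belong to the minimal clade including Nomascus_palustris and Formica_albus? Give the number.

The MRCA of Nomascus_palustris and Formica_albus is the node subtending ((Panthera_brevicauda,(Colobus_rubra,(Bufo_sylvestris,Formica_albus))),((((Lynx_vulgaris,Drosophila_montanus),(Canis_brevicauda,Quercus_longipes)),(Tsuga_viridis,(Culex_arenarius,Turdus_australis))),((Zea_giganteus,Nomascus_palustris),(((Yersinia_brevicauda,Rana_sapiens),Mustela_arenarius),Betula_montanus)))).
That clade contains 17 terminal taxa: Betula_montanus, Bufo_sylvestris, Canis_brevicauda, Colobus_rubra, Culex_arenarius, Drosophila_montanus, Formica_albus, Lynx_vulgaris, Mustela_arenarius, Nomascus_palustris, Panthera_brevicauda, Quercus_longipes, Rana_sapiens, Tsuga_viridis, Turdus_australis, Yersinia_brevicauda, Zea_giganteus.

17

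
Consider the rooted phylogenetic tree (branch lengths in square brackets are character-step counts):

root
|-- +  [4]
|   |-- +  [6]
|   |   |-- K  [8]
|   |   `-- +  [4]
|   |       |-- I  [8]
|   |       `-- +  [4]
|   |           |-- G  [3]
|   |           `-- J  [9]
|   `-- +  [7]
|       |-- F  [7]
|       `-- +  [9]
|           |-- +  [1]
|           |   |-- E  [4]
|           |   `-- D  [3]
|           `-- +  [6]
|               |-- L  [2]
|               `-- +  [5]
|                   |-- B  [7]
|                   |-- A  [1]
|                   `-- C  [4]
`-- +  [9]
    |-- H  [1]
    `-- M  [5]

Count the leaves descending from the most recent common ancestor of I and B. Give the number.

The MRCA of I and B is the node subtending ((K,(I,(G,J))),(F,((E,D),(L,(B,A,C))))).
That clade contains 11 terminal taxa: A, B, C, D, E, F, G, I, J, K, L.

11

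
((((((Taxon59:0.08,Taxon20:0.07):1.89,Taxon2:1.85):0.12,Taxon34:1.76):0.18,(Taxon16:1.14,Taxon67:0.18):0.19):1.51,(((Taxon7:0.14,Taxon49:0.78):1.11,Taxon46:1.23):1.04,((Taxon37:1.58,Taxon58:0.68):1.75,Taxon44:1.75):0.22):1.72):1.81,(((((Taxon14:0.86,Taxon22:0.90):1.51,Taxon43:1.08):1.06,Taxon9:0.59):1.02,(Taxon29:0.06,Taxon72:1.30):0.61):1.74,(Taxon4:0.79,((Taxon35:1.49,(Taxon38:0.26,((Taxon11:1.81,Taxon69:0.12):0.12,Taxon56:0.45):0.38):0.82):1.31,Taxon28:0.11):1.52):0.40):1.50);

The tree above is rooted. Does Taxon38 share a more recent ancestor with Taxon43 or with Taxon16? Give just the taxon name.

The MRCA of Taxon38 and Taxon43 subtends (((((Taxon14,Taxon22),Taxon43),Taxon9),(Taxon29,Taxon72)),(Taxon4,((Taxon35,(Taxon38,((Taxon11,Taxon69),Taxon56))),Taxon28))) (13 taxa).
The MRCA of Taxon38 and Taxon16 is the root, subtending the entire tree (25 taxa).
The first is nested inside the second, so Taxon38 shares a more recent common ancestor with Taxon43.

Taxon43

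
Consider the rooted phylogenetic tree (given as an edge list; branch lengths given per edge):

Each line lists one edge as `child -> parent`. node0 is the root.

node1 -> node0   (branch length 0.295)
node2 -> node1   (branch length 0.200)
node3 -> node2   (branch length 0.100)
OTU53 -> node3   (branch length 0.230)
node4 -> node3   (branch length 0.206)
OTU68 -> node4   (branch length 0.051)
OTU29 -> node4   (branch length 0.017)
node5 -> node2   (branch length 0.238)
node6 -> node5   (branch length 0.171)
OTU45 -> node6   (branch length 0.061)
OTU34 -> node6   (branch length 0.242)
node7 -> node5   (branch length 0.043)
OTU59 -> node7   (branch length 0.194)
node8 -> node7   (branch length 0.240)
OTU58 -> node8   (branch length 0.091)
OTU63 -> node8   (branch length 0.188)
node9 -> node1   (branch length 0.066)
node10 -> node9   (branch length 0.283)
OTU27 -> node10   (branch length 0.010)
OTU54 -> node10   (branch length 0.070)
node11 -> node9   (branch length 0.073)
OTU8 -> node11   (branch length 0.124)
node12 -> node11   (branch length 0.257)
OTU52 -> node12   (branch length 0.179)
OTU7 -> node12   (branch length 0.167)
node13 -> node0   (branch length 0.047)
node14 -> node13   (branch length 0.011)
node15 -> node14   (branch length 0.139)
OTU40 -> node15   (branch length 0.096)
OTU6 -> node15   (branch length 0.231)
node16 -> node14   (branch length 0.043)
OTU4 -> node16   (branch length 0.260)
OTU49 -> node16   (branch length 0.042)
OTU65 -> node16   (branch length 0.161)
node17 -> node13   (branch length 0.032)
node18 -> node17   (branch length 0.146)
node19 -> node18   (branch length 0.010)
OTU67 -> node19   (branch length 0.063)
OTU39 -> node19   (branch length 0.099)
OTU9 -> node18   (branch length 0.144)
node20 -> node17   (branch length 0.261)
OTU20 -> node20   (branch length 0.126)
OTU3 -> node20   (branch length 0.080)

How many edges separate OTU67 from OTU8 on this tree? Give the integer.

9

The MRCA of OTU67 and OTU8 is the root of the tree.
From OTU67 up to that node: 5 branches. From OTU8 up to the same node: 4 branches. Total: 5 + 4 = 9.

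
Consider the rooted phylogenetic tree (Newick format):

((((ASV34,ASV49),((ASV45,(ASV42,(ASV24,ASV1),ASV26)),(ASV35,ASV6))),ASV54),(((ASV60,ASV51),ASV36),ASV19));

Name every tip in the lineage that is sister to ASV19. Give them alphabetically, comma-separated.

ASV36, ASV51, ASV60

ASV19 attaches to the tree at the node subtending (((ASV60,ASV51),ASV36),ASV19).
The other lineage descending from that same node — the sister group — is ((ASV60,ASV51),ASV36); its 3 tips in alphabetical order are the answer.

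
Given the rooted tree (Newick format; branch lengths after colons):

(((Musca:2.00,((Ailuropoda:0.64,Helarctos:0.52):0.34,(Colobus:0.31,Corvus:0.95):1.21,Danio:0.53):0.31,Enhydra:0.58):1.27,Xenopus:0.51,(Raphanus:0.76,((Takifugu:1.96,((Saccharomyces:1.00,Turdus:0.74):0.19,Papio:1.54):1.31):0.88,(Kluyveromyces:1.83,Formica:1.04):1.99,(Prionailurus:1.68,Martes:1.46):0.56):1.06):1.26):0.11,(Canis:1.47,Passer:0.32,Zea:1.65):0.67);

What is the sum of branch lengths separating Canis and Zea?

3.12

The path runs Canis → … → MRCA → … → Zea; the MRCA is the node subtending (Canis,Passer,Zea).
Branch lengths along that path: 1.47 + 1.65 = 3.12.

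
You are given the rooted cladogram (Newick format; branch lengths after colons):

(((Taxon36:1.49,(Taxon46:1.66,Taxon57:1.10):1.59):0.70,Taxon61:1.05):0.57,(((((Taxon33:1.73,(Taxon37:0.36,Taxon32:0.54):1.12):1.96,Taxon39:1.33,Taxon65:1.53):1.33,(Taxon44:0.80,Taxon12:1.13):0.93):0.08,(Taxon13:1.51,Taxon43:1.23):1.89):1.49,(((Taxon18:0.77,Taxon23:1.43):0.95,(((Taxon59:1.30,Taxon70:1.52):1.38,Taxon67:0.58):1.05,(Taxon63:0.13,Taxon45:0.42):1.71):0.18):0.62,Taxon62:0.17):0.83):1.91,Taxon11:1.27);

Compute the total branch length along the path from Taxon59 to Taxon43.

The path runs Taxon59 → … → MRCA → … → Taxon43; the MRCA is the node subtending (((((Taxon33,(Taxon37,Taxon32)),Taxon39,Taxon65),(Taxon44,Taxon12)),(Taxon13,Taxon43)),(((Taxon18,Taxon23),(((Taxon59,Taxon70),Taxon67),(Taxon63,Taxon45))),Taxon62)).
Branch lengths along that path: 1.30 + 1.38 + 1.05 + 0.18 + 0.62 + 0.83 + 1.49 + 1.89 + 1.23 = 9.97.

9.97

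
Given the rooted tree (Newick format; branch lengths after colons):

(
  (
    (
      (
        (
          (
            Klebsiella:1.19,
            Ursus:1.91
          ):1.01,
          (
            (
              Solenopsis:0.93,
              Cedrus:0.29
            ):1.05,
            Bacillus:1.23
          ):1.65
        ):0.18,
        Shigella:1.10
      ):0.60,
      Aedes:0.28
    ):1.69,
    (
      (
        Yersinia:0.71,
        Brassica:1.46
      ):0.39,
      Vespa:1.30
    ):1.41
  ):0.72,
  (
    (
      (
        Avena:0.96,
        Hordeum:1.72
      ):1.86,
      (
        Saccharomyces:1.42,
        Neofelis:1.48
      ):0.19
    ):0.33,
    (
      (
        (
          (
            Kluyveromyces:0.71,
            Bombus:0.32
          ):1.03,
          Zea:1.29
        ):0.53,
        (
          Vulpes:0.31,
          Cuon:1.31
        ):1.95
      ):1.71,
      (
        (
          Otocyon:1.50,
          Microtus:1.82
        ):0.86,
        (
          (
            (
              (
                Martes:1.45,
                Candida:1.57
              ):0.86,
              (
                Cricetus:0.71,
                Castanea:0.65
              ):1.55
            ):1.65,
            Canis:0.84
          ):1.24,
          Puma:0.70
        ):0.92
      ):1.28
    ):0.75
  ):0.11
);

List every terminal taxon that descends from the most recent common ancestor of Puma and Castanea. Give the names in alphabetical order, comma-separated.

Candida, Canis, Castanea, Cricetus, Martes, Puma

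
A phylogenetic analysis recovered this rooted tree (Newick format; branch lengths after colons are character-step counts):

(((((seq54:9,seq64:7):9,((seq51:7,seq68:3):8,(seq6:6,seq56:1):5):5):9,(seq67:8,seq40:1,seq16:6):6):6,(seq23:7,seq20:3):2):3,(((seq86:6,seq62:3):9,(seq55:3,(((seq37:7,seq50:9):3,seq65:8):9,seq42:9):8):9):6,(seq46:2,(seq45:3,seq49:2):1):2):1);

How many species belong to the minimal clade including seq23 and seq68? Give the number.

The MRCA of seq23 and seq68 is the node subtending ((((seq54,seq64),((seq51,seq68),(seq6,seq56))),(seq67,seq40,seq16)),(seq23,seq20)).
That clade contains 11 terminal taxa: seq16, seq20, seq23, seq40, seq51, seq54, seq56, seq6, seq64, seq67, seq68.

11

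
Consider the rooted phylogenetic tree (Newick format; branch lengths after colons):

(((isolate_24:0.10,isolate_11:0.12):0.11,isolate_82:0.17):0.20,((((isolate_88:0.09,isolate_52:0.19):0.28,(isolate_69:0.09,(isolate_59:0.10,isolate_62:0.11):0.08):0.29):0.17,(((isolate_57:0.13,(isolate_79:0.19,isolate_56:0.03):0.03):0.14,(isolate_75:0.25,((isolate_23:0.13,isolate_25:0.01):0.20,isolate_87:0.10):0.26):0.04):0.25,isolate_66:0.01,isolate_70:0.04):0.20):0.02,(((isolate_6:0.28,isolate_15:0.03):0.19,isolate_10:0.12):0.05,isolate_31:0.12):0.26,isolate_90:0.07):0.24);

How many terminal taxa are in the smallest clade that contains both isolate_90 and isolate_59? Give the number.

The MRCA of isolate_90 and isolate_59 is the node subtending ((((isolate_88,isolate_52),(isolate_69,(isolate_59,isolate_62))),(((isolate_57,(isolate_79,isolate_56)),(isolate_75,((isolate_23,isolate_25),isolate_87))),isolate_66,isolate_70)),(((isolate_6,isolate_15),isolate_10),isolate_31),isolate_90).
That clade contains 19 terminal taxa: isolate_10, isolate_15, isolate_23, isolate_25, isolate_31, isolate_52, isolate_56, isolate_57, isolate_59, isolate_6, isolate_62, isolate_66, isolate_69, isolate_70, isolate_75, isolate_79, isolate_87, isolate_88, isolate_90.

19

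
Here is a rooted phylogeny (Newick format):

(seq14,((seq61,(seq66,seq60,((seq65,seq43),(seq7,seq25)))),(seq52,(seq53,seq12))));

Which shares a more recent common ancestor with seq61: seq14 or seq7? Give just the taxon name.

The MRCA of seq61 and seq7 subtends (seq61,(seq66,seq60,((seq65,seq43),(seq7,seq25)))) (7 taxa).
The MRCA of seq61 and seq14 is the root, subtending the entire tree (11 taxa).
The first is nested inside the second, so seq61 shares a more recent common ancestor with seq7.

seq7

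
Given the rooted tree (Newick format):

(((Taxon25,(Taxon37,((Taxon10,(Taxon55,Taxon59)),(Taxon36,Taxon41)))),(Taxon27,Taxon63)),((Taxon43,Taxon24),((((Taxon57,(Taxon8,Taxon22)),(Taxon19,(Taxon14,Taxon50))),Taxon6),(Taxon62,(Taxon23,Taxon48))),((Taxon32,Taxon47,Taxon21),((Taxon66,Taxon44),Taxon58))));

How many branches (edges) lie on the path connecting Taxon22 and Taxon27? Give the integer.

The MRCA of Taxon22 and Taxon27 is the root of the tree.
From Taxon22 up to that node: 7 branches. From Taxon27 up to the same node: 3 branches. Total: 7 + 3 = 10.

10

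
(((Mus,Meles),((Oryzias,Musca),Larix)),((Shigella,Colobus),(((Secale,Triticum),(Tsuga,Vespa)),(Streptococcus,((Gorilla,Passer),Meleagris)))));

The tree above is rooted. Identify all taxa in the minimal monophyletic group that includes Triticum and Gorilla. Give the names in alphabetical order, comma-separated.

Tracing Triticum: it sits inside (Secale,Triticum).
Tracing Gorilla: it sits inside (Gorilla,Passer).
The smallest clade enclosing both is (((Secale,Triticum),(Tsuga,Vespa)),(Streptococcus,((Gorilla,Passer),Meleagris))); the answer is its 8 terminal taxa in alphabetical order.

Gorilla, Meleagris, Passer, Secale, Streptococcus, Triticum, Tsuga, Vespa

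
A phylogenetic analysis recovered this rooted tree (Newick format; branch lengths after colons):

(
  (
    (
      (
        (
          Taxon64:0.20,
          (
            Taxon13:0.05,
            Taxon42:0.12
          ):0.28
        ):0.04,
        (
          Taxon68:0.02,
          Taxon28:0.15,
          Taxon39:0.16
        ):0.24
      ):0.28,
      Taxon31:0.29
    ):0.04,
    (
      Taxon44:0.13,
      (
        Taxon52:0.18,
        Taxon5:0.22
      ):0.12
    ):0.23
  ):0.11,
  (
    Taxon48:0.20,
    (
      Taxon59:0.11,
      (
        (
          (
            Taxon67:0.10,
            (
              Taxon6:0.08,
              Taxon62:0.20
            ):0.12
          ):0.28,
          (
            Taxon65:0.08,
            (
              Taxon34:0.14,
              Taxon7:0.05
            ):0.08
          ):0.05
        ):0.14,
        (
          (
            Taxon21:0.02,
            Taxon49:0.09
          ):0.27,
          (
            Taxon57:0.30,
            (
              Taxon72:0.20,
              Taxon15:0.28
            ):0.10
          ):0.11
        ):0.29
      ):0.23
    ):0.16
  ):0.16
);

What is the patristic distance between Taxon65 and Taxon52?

1.46

The path runs Taxon65 → … → MRCA → … → Taxon52; the MRCA is the root of the tree.
Branch lengths along that path: 0.08 + 0.05 + 0.14 + 0.23 + 0.16 + 0.16 + 0.11 + 0.23 + 0.12 + 0.18 = 1.46.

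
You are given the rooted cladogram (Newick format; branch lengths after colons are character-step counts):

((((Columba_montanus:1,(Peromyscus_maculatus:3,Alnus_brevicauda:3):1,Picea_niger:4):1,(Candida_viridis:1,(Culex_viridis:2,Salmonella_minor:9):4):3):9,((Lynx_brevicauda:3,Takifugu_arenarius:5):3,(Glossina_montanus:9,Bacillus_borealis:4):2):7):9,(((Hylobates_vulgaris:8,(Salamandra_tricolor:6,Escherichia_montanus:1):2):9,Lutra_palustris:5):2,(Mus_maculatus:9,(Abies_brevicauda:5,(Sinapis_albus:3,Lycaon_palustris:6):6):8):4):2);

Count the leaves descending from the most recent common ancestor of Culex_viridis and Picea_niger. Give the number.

The MRCA of Culex_viridis and Picea_niger is the node subtending ((Columba_montanus,(Peromyscus_maculatus,Alnus_brevicauda),Picea_niger),(Candida_viridis,(Culex_viridis,Salmonella_minor))).
That clade contains 7 terminal taxa: Alnus_brevicauda, Candida_viridis, Columba_montanus, Culex_viridis, Peromyscus_maculatus, Picea_niger, Salmonella_minor.

7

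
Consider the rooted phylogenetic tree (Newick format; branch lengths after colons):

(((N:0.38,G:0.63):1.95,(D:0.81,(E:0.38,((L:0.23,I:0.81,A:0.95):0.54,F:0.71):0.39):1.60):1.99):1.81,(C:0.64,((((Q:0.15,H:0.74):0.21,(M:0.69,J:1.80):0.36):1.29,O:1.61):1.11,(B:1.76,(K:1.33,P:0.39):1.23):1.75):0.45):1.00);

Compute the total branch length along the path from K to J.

8.87

The path runs K → … → MRCA → … → J; the MRCA is the node subtending ((((Q,H),(M,J)),O),(B,(K,P))).
Branch lengths along that path: 1.33 + 1.23 + 1.75 + 1.11 + 1.29 + 0.36 + 1.80 = 8.87.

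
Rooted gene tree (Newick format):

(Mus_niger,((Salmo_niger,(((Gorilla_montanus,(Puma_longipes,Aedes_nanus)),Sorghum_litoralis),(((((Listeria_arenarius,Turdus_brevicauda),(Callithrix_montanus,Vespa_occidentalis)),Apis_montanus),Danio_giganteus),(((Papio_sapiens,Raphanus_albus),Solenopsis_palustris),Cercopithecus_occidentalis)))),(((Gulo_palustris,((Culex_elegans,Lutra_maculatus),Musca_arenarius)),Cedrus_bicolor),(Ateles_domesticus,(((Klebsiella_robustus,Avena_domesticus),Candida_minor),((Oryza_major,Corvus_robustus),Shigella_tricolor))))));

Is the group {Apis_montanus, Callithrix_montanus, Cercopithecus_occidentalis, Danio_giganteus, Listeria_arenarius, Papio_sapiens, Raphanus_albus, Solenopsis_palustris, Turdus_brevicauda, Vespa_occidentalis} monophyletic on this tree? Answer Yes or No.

Yes

The most recent common ancestor of these taxa subtends (((((Listeria_arenarius,Turdus_brevicauda),(Callithrix_montanus,Vespa_occidentalis)),Apis_montanus),Danio_giganteus),(((Papio_sapiens,Raphanus_albus),Solenopsis_palustris),Cercopithecus_occidentalis)).
That clade has exactly 10 tips — every listed taxon and nothing else — so the group is monophyletic.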